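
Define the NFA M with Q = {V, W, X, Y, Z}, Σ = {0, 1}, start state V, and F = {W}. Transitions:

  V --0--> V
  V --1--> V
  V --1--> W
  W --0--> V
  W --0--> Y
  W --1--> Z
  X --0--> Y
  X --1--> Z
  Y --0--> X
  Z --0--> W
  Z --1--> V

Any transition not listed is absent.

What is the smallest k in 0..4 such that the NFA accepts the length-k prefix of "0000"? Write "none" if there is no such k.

none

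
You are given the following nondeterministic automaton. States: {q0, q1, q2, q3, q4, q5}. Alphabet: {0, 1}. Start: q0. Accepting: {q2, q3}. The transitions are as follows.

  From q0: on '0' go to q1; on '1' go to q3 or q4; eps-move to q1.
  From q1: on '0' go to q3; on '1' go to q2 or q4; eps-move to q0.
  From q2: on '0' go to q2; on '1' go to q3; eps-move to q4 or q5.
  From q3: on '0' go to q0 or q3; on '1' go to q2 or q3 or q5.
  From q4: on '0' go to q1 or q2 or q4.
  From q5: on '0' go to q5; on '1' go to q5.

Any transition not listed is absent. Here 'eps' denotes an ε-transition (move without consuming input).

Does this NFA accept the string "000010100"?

Start: ε-closure({q0}) = {q0, q1}.
Read '0': q0→{q1}, q1→{q3}; union {q1, q3}; ε-closure = {q0, q1, q3}.
Read '0': q0→{q1}, q1→{q3}, q3→{q0, q3}; now {q0, q1, q3}.
Read '0': q0→{q1}, q1→{q3}, q3→{q0, q3}; now {q0, q1, q3}.
Read '0': q0→{q1}, q1→{q3}, q3→{q0, q3}; now {q0, q1, q3}.
Read '1': q0→{q3, q4}, q1→{q2, q4}, q3→{q2, q3, q5}; now {q2, q3, q4, q5}.
Read '0': q2→{q2}, q3→{q0, q3}, q4→{q1, q2, q4}, q5→{q5}; now {q0, q1, q2, q3, q4, q5}.
Read '1': q0→{q3, q4}, q1→{q2, q4}, q2→{q3}, q3→{q2, q3, q5}, q4→∅, q5→{q5}; now {q2, q3, q4, q5}.
Read '0': q2→{q2}, q3→{q0, q3}, q4→{q1, q2, q4}, q5→{q5}; now {q0, q1, q2, q3, q4, q5}.
Read '0': q0→{q1}, q1→{q3}, q2→{q2}, q3→{q0, q3}, q4→{q1, q2, q4}, q5→{q5}; now {q0, q1, q2, q3, q4, q5}.
The final set {q0, q1, q2, q3, q4, q5} contains the accepting states q2, q3.

Yes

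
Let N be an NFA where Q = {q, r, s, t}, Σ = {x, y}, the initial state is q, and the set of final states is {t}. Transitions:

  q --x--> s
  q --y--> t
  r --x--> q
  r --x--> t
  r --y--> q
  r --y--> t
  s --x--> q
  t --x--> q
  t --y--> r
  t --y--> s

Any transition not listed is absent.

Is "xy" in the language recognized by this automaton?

Start in {q}.
Read 'x': q→{s}; now {s}.
Read 'y': s→∅; now ∅.
The final set ∅ contains no accepting state.

No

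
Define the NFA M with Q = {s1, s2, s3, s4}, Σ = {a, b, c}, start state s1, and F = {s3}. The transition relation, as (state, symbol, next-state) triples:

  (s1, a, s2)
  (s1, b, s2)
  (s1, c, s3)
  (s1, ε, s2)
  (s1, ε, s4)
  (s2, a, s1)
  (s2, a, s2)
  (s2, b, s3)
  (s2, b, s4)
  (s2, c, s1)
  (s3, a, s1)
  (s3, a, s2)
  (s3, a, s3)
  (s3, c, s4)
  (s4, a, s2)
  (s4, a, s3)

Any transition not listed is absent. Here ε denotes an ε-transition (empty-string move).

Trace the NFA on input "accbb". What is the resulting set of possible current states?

Start: ε-closure({s1}) = {s1, s2, s4}.
Read 'a': {s1, s2, s4} → {s1, s2, s3, s4}.
Read 'c': {s1, s2, s3, s4} → {s1, s2, s3, s4}.
Read 'c': {s1, s2, s3, s4} → {s1, s2, s3, s4}.
Read 'b': {s1, s2, s3, s4} → {s2, s3, s4}.
Read 'b': {s2, s3, s4} → {s3, s4}.

{s3, s4}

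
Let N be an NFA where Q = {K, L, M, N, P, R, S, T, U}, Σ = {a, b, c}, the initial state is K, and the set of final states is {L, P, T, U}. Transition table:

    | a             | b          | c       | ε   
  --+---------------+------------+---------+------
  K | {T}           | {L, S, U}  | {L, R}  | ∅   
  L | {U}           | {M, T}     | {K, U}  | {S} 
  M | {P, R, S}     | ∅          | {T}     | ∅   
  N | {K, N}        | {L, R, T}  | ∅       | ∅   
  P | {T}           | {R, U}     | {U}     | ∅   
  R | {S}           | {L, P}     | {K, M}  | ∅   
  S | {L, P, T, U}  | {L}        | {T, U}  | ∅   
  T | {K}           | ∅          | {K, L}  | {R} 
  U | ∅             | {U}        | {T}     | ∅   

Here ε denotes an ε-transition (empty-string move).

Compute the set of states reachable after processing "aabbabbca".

{K, L, P, R, S, T, U}

Start in {K}.
Read 'a': K→{T}; union {T}; ε-closure = {R, T}.
Read 'a': R→{S}, T→{K}; now {K, S}.
Read 'b': K→{L, S, U}, S→{L}; now {L, S, U}.
Read 'b': L→{M, T}, S→{L}, U→{U}; union {L, M, T, U}; ε-closure = {L, M, R, S, T, U}.
Read 'a': L→{U}, M→{P, R, S}, R→{S}, S→{L, P, T, U}, T→{K}, U→∅; now {K, L, P, R, S, T, U}.
Read 'b': K→{L, S, U}, L→{M, T}, P→{R, U}, R→{L, P}, S→{L}, T→∅, U→{U}; now {L, M, P, R, S, T, U}.
Read 'b': L→{M, T}, M→∅, P→{R, U}, R→{L, P}, S→{L}, T→∅, U→{U}; union {L, M, P, R, T, U}; ε-closure = {L, M, P, R, S, T, U}.
Read 'c': L→{K, U}, M→{T}, P→{U}, R→{K, M}, S→{T, U}, T→{K, L}, U→{T}; union {K, L, M, T, U}; ε-closure = {K, L, M, R, S, T, U}.
Read 'a': K→{T}, L→{U}, M→{P, R, S}, R→{S}, S→{L, P, T, U}, T→{K}, U→∅; now {K, L, P, R, S, T, U}.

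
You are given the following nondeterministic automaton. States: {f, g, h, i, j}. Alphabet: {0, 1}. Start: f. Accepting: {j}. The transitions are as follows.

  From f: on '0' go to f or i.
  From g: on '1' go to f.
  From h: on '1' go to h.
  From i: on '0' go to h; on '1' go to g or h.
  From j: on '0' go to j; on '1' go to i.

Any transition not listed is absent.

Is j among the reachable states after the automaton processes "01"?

Start in {f}.
Read '0': f→{f, i}; now {f, i}.
Read '1': f→∅, i→{g, h}; now {g, h}.
State j is not in {g, h}.

No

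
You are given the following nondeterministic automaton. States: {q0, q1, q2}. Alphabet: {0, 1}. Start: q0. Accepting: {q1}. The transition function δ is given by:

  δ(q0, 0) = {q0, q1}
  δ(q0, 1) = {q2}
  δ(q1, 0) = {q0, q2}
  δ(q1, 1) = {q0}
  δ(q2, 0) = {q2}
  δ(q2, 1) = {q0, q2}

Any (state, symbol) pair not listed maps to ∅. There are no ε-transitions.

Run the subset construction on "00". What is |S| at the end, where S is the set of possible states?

3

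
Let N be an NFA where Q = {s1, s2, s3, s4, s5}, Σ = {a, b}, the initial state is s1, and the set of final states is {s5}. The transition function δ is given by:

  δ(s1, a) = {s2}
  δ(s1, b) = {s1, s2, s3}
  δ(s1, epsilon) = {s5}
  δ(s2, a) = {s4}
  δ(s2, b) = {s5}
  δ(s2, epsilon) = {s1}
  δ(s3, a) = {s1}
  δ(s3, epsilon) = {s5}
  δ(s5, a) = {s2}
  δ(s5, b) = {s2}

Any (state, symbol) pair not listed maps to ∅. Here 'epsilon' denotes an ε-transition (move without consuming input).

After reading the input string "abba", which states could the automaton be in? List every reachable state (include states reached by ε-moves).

Start: ε-closure({s1}) = {s1, s5}.
Read 'a': s1→{s2}, s5→{s2}; union {s2}; ε-closure = {s1, s2, s5}.
Read 'b': s1→{s1, s2, s3}, s2→{s5}, s5→{s2}; now {s1, s2, s3, s5}.
Read 'b': s1→{s1, s2, s3}, s2→{s5}, s3→∅, s5→{s2}; now {s1, s2, s3, s5}.
Read 'a': s1→{s2}, s2→{s4}, s3→{s1}, s5→{s2}; union {s1, s2, s4}; ε-closure = {s1, s2, s4, s5}.

{s1, s2, s4, s5}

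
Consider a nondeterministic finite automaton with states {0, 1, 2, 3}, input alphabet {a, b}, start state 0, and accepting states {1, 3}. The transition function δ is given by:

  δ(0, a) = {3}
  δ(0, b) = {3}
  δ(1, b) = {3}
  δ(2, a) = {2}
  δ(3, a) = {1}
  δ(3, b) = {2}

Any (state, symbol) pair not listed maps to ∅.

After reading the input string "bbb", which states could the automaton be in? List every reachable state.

∅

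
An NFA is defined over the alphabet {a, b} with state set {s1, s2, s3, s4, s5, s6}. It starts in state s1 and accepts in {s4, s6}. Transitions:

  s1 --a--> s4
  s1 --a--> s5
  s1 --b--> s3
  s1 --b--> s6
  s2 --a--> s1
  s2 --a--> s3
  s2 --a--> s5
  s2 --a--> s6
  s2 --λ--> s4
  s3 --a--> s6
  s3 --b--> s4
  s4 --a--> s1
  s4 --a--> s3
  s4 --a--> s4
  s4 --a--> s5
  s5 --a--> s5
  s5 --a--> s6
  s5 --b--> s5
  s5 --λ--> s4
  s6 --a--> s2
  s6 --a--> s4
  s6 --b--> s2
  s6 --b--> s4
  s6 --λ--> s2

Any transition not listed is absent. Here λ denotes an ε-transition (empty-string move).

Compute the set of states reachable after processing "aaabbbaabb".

{s2, s4, s5}

Start in {s1}.
Read 'a': s1→{s4, s5}; now {s4, s5}.
Read 'a': s4→{s1, s3, s4, s5}, s5→{s5, s6}; union {s1, s3, s4, s5, s6}; ε-closure = {s1, s2, s3, s4, s5, s6}.
Read 'a': s1→{s4, s5}, s2→{s1, s3, s5, s6}, s3→{s6}, s4→{s1, s3, s4, s5}, s5→{s5, s6}, s6→{s2, s4}; now {s1, s2, s3, s4, s5, s6}.
Read 'b': s1→{s3, s6}, s2→∅, s3→{s4}, s4→∅, s5→{s5}, s6→{s2, s4}; now {s2, s3, s4, s5, s6}.
Read 'b': s2→∅, s3→{s4}, s4→∅, s5→{s5}, s6→{s2, s4}; now {s2, s4, s5}.
Read 'b': s2→∅, s4→∅, s5→{s5}; union {s5}; ε-closure = {s4, s5}.
Read 'a': s4→{s1, s3, s4, s5}, s5→{s5, s6}; union {s1, s3, s4, s5, s6}; ε-closure = {s1, s2, s3, s4, s5, s6}.
Read 'a': s1→{s4, s5}, s2→{s1, s3, s5, s6}, s3→{s6}, s4→{s1, s3, s4, s5}, s5→{s5, s6}, s6→{s2, s4}; now {s1, s2, s3, s4, s5, s6}.
Read 'b': s1→{s3, s6}, s2→∅, s3→{s4}, s4→∅, s5→{s5}, s6→{s2, s4}; now {s2, s3, s4, s5, s6}.
Read 'b': s2→∅, s3→{s4}, s4→∅, s5→{s5}, s6→{s2, s4}; now {s2, s4, s5}.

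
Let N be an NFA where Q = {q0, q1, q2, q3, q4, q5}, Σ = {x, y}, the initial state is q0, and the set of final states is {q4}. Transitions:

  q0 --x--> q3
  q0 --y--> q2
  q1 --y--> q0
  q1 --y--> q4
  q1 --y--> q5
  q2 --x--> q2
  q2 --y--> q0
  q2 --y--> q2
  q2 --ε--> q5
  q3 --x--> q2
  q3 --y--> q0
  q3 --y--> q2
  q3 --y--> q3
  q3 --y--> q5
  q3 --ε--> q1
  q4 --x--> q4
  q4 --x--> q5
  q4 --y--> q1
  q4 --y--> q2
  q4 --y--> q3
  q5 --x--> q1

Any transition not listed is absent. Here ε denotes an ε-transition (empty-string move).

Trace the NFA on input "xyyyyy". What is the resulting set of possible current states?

{q0, q1, q2, q3, q4, q5}

Start in {q0}.
Read 'x': q0→{q3}; union {q3}; ε-closure = {q1, q3}.
Read 'y': q1→{q0, q4, q5}, q3→{q0, q2, q3, q5}; union {q0, q2, q3, q4, q5}; ε-closure = {q0, q1, q2, q3, q4, q5}.
Read 'y': q0→{q2}, q1→{q0, q4, q5}, q2→{q0, q2}, q3→{q0, q2, q3, q5}, q4→{q1, q2, q3}, q5→∅; now {q0, q1, q2, q3, q4, q5}.
Read 'y': q0→{q2}, q1→{q0, q4, q5}, q2→{q0, q2}, q3→{q0, q2, q3, q5}, q4→{q1, q2, q3}, q5→∅; now {q0, q1, q2, q3, q4, q5}.
Read 'y': q0→{q2}, q1→{q0, q4, q5}, q2→{q0, q2}, q3→{q0, q2, q3, q5}, q4→{q1, q2, q3}, q5→∅; now {q0, q1, q2, q3, q4, q5}.
Read 'y': q0→{q2}, q1→{q0, q4, q5}, q2→{q0, q2}, q3→{q0, q2, q3, q5}, q4→{q1, q2, q3}, q5→∅; now {q0, q1, q2, q3, q4, q5}.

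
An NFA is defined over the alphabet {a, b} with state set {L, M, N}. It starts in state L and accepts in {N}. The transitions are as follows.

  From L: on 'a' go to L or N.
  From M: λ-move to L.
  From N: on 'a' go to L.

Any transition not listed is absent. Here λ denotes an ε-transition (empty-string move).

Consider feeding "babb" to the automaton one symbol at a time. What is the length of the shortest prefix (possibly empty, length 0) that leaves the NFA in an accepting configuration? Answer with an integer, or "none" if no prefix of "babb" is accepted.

Start in {L}.
Read 'b': {L} → ∅.
The set is empty and remains empty for the remaining 3 symbols.
No reachable set along the way intersects F.

none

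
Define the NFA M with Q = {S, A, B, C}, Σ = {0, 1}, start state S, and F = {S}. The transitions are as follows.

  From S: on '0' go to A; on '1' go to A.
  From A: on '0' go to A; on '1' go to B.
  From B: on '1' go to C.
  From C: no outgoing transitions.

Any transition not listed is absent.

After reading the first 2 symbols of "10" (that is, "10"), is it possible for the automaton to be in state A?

Yes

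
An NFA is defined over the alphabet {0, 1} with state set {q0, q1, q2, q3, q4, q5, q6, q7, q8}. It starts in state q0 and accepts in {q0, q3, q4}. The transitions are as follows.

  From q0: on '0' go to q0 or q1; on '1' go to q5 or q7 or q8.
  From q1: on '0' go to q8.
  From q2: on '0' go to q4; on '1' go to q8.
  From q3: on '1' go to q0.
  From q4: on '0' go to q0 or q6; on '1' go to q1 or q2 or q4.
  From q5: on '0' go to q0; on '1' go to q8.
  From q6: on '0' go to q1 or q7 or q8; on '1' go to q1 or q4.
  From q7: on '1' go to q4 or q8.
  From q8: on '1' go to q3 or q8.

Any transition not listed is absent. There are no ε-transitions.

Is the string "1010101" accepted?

Start in {q0}.
Read '1': q0→{q5, q7, q8}; now {q5, q7, q8}.
Read '0': q5→{q0}, q7→∅, q8→∅; now {q0}.
Read '1': q0→{q5, q7, q8}; now {q5, q7, q8}.
Read '0': q5→{q0}, q7→∅, q8→∅; now {q0}.
Read '1': q0→{q5, q7, q8}; now {q5, q7, q8}.
Read '0': q5→{q0}, q7→∅, q8→∅; now {q0}.
Read '1': q0→{q5, q7, q8}; now {q5, q7, q8}.
The final set {q5, q7, q8} contains no accepting state.

No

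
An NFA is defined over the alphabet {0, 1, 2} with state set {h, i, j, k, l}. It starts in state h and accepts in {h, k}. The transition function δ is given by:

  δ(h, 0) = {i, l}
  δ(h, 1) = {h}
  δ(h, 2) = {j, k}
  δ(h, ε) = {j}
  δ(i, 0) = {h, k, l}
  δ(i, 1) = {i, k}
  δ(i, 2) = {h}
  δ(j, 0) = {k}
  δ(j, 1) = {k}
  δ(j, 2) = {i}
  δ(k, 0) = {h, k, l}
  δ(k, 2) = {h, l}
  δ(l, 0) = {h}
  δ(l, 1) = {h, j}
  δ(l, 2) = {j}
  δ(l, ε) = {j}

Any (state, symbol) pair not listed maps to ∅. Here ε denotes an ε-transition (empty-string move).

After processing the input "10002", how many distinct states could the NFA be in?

Start: ε-closure({h}) = {h, j}.
Read '1': h→{h}, j→{k}; union {h, k}; ε-closure = {h, j, k}.
Read '0': h→{i, l}, j→{k}, k→{h, k, l}; union {h, i, k, l}; ε-closure = {h, i, j, k, l}.
Read '0': h→{i, l}, i→{h, k, l}, j→{k}, k→{h, k, l}, l→{h}; union {h, i, k, l}; ε-closure = {h, i, j, k, l}.
Read '0': h→{i, l}, i→{h, k, l}, j→{k}, k→{h, k, l}, l→{h}; union {h, i, k, l}; ε-closure = {h, i, j, k, l}.
Read '2': h→{j, k}, i→{h}, j→{i}, k→{h, l}, l→{j}; now {h, i, j, k, l}.
That set has 5 states.

5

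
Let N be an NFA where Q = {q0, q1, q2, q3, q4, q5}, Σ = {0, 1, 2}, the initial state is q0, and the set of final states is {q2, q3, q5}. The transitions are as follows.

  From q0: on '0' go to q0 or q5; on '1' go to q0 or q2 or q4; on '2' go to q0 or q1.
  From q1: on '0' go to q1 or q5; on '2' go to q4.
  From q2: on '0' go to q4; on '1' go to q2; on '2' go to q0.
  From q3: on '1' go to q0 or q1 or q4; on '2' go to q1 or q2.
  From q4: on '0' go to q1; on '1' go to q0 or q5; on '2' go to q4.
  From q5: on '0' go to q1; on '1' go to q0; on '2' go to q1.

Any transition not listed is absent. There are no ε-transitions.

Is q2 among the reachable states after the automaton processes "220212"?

Start in {q0}.
Read '2': q0→{q0, q1}; now {q0, q1}.
Read '2': q0→{q0, q1}, q1→{q4}; now {q0, q1, q4}.
Read '0': q0→{q0, q5}, q1→{q1, q5}, q4→{q1}; now {q0, q1, q5}.
Read '2': q0→{q0, q1}, q1→{q4}, q5→{q1}; now {q0, q1, q4}.
Read '1': q0→{q0, q2, q4}, q1→∅, q4→{q0, q5}; now {q0, q2, q4, q5}.
Read '2': q0→{q0, q1}, q2→{q0}, q4→{q4}, q5→{q1}; now {q0, q1, q4}.
State q2 is not in {q0, q1, q4}.

No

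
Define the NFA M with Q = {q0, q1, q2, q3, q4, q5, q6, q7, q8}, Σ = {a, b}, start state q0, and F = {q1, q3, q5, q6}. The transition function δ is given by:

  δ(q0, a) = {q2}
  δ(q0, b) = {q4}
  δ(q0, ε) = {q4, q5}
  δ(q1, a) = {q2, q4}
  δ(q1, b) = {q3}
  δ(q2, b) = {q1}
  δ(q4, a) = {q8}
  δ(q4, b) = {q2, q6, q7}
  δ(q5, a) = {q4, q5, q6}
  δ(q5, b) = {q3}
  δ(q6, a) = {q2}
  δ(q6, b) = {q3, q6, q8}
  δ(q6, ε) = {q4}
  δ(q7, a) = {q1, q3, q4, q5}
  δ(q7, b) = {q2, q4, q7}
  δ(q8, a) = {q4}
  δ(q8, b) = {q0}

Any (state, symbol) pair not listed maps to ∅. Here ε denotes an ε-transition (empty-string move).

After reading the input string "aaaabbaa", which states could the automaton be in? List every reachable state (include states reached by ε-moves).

Start: ε-closure({q0}) = {q0, q4, q5}.
Read 'a': {q0, q4, q5} → {q2, q4, q5, q6, q8}.
Read 'a': {q2, q4, q5, q6, q8} → {q2, q4, q5, q6, q8}.
Read 'a': {q2, q4, q5, q6, q8} → {q2, q4, q5, q6, q8}.
Read 'a': {q2, q4, q5, q6, q8} → {q2, q4, q5, q6, q8}.
Read 'b': {q2, q4, q5, q6, q8} → {q0, q1, q2, q3, q4, q5, q6, q7, q8}.
Read 'b': {q0, q1, q2, q3, q4, q5, q6, q7, q8} → {q0, q1, q2, q3, q4, q5, q6, q7, q8}.
Read 'a': {q0, q1, q2, q3, q4, q5, q6, q7, q8} → {q1, q2, q3, q4, q5, q6, q8}.
Read 'a': {q1, q2, q3, q4, q5, q6, q8} → {q2, q4, q5, q6, q8}.

{q2, q4, q5, q6, q8}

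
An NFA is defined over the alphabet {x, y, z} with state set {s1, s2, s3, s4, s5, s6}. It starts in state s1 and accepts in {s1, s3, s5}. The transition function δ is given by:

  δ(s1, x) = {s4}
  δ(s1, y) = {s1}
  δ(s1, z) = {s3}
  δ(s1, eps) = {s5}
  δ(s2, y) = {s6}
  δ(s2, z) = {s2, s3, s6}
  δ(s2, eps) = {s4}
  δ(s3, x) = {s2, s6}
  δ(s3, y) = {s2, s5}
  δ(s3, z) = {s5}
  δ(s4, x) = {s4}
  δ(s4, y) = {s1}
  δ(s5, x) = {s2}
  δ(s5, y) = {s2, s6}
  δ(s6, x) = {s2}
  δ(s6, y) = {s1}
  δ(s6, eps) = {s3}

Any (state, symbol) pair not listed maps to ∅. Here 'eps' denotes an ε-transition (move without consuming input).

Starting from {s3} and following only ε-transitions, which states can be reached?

{s3}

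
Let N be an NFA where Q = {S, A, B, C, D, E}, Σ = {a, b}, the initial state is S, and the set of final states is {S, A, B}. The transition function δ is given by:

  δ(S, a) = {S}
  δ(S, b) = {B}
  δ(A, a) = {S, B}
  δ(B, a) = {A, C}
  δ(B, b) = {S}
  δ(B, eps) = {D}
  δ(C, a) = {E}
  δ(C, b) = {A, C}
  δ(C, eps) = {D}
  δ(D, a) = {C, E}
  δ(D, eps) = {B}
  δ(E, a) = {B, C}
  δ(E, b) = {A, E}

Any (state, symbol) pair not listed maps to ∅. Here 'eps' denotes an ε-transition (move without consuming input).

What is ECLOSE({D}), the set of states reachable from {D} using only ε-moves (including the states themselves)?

Begin with {D}.
ε-move D → B; add B.

{B, D}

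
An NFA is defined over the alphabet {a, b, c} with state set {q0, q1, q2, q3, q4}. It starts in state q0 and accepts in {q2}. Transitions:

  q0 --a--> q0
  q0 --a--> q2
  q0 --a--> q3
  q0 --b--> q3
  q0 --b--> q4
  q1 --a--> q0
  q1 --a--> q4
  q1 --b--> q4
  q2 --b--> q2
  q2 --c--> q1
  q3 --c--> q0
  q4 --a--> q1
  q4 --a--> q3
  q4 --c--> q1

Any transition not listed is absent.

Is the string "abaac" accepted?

No

Start in {q0}.
Read 'a': q0→{q0, q2, q3}; now {q0, q2, q3}.
Read 'b': q0→{q3, q4}, q2→{q2}, q3→∅; now {q2, q3, q4}.
Read 'a': q2→∅, q3→∅, q4→{q1, q3}; now {q1, q3}.
Read 'a': q1→{q0, q4}, q3→∅; now {q0, q4}.
Read 'c': q0→∅, q4→{q1}; now {q1}.
The final set {q1} contains no accepting state.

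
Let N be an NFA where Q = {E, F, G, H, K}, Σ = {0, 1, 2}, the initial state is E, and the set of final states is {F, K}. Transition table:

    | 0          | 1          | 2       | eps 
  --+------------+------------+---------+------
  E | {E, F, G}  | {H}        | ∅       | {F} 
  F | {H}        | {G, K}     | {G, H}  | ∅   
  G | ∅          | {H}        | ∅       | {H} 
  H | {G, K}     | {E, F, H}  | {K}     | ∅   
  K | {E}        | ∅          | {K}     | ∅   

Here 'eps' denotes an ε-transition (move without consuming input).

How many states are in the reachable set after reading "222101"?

0

Start: ε-closure({E}) = {E, F}.
Read '2': {E, F} → {G, H}.
Read '2': {G, H} → {K}.
Read '2': {K} → {K}.
Read '1': {K} → ∅.
The set is empty and remains empty for the remaining 2 symbols.
That set has 0 states.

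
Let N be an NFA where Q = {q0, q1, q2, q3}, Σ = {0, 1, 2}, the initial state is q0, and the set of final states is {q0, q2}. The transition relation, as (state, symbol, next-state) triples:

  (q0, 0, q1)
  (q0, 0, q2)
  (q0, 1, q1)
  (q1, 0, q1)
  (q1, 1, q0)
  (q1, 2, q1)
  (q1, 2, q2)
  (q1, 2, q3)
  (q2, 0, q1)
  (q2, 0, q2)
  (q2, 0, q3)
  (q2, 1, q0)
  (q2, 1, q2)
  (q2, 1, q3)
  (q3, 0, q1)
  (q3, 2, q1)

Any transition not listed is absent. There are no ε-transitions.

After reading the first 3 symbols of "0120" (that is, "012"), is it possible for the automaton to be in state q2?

No

Start in {q0}.
Read '0': q0→{q1, q2}; now {q1, q2}.
Read '1': q1→{q0}, q2→{q0, q2, q3}; now {q0, q2, q3}.
Read '2': q0→∅, q2→∅, q3→{q1}; now {q1}.
State q2 is not in {q1}.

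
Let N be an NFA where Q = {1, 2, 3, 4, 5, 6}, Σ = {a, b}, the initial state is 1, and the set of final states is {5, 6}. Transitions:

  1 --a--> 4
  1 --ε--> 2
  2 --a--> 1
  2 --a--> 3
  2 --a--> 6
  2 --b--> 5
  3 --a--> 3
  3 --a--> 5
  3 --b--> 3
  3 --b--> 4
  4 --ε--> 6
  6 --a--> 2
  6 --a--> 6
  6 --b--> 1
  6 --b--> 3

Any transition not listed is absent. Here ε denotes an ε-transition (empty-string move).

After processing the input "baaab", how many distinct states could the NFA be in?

Start: ε-closure({1}) = {1, 2}.
Read 'b': 1→∅, 2→{5}; now {5}.
Read 'a': 5→∅; now ∅.
The set is empty and remains empty for the remaining 3 symbols.
That set has 0 states.

0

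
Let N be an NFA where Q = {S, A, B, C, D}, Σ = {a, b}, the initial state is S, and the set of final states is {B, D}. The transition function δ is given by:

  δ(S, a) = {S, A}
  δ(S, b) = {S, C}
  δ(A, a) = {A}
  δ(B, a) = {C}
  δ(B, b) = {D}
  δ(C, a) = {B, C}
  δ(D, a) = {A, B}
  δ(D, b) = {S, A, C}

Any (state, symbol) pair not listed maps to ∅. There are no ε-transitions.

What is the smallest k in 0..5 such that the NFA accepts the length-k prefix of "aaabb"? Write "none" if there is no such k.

Start in {S}.
Read 'a': {S} → {S, A}.
Read 'a': {S, A} → {S, A}.
Read 'a': {S, A} → {S, A}.
Read 'b': {S, A} → {S, C}.
Read 'b': {S, C} → {S, C}.
No reachable set along the way intersects F.

none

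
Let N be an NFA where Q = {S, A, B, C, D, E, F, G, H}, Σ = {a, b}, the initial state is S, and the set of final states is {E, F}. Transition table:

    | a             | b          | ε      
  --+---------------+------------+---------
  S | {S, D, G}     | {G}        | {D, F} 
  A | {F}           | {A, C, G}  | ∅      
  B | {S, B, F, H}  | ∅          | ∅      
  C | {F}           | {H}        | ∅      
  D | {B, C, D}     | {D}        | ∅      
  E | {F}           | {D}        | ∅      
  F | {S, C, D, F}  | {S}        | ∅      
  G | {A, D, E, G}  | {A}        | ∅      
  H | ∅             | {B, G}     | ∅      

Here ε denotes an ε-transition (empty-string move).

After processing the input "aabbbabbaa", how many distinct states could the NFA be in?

Start: ε-closure({S}) = {S, D, F}.
Read 'a': {S, D, F} → {S, B, C, D, F, G}.
Read 'a': {S, B, C, D, F, G} → {S, A, B, C, D, E, F, G, H}.
Read 'b': {S, A, B, C, D, E, F, G, H} → {S, A, B, C, D, F, G, H}.
Read 'b': {S, A, B, C, D, F, G, H} → {S, A, B, C, D, F, G, H}.
Read 'b': {S, A, B, C, D, F, G, H} → {S, A, B, C, D, F, G, H}.
Read 'a': {S, A, B, C, D, F, G, H} → {S, A, B, C, D, E, F, G, H}.
Read 'b': {S, A, B, C, D, E, F, G, H} → {S, A, B, C, D, F, G, H}.
Read 'b': {S, A, B, C, D, F, G, H} → {S, A, B, C, D, F, G, H}.
Read 'a': {S, A, B, C, D, F, G, H} → {S, A, B, C, D, E, F, G, H}.
Read 'a': {S, A, B, C, D, E, F, G, H} → {S, A, B, C, D, E, F, G, H}.
That set has 9 states.

9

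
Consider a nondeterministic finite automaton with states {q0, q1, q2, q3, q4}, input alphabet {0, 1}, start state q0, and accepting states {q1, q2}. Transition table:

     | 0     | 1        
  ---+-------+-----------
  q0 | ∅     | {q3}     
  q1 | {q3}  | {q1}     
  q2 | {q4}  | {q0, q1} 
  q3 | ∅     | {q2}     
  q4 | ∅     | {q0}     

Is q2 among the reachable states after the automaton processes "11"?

Yes

Start in {q0}.
Read '1': {q0} → {q3}.
Read '1': {q3} → {q2}.
State q2 is in {q2}.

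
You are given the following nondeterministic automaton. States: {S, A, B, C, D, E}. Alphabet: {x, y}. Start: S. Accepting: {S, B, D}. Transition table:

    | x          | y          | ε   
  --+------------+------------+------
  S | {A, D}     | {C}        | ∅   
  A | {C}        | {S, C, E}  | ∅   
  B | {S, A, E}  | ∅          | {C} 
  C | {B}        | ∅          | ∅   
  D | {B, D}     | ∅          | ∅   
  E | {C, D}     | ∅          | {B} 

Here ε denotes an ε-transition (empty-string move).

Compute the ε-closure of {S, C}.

{S, C}

Begin with {S, C}.
No ε-moves leave this set, so the closure equals the set itself.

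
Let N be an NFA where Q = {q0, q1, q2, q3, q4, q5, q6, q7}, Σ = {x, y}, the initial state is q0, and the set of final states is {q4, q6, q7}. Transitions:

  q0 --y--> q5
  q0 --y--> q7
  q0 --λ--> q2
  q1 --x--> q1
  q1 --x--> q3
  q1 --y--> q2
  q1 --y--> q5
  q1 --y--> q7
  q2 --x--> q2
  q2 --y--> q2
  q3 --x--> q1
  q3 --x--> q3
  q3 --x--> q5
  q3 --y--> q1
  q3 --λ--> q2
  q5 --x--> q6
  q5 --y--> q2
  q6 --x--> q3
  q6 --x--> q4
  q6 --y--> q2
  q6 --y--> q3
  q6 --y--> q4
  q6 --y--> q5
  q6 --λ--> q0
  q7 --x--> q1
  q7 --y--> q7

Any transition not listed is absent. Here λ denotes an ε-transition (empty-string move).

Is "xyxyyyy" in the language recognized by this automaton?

Start: ε-closure({q0}) = {q0, q2}.
Read 'x': q0→∅, q2→{q2}; now {q2}.
Read 'y': q2→{q2}; now {q2}.
Read 'x': q2→{q2}; now {q2}.
Read 'y': q2→{q2}; now {q2}.
Read 'y': q2→{q2}; now {q2}.
Read 'y': q2→{q2}; now {q2}.
Read 'y': q2→{q2}; now {q2}.
The final set {q2} contains no accepting state.

No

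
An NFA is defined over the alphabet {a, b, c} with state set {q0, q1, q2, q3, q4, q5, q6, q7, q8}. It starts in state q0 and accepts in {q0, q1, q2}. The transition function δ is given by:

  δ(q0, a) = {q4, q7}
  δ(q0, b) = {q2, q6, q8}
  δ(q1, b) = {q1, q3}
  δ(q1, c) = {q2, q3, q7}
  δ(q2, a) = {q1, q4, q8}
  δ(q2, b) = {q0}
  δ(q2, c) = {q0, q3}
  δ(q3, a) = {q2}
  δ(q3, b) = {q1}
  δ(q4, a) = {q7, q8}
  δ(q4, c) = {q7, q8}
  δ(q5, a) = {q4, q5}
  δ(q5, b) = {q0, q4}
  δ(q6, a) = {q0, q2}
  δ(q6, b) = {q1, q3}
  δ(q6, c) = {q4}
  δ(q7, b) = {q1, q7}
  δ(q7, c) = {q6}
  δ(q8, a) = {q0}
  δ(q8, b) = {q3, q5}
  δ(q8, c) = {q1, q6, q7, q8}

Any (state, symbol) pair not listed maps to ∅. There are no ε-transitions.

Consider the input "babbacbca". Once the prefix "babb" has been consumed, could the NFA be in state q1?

Yes

Start in {q0}.
Read 'b': q0→{q2, q6, q8}; now {q2, q6, q8}.
Read 'a': q2→{q1, q4, q8}, q6→{q0, q2}, q8→{q0}; now {q0, q1, q2, q4, q8}.
Read 'b': q0→{q2, q6, q8}, q1→{q1, q3}, q2→{q0}, q4→∅, q8→{q3, q5}; now {q0, q1, q2, q3, q5, q6, q8}.
Read 'b': q0→{q2, q6, q8}, q1→{q1, q3}, q2→{q0}, q3→{q1}, q5→{q0, q4}, q6→{q1, q3}, q8→{q3, q5}; now {q0, q1, q2, q3, q4, q5, q6, q8}.
State q1 is in {q0, q1, q2, q3, q4, q5, q6, q8}.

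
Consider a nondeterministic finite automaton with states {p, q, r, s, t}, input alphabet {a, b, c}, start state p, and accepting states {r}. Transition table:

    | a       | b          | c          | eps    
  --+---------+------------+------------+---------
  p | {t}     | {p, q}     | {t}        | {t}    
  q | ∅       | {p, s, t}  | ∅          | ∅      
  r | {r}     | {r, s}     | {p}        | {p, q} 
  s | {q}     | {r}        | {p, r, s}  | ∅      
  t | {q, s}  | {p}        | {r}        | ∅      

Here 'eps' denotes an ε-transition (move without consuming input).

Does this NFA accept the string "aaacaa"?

No

Start: ε-closure({p}) = {p, t}.
Read 'a': {p, t} → {q, s, t}.
Read 'a': {q, s, t} → {q, s}.
Read 'a': {q, s} → {q}.
Read 'c': {q} → ∅.
The set is empty and remains empty for the remaining 2 symbols.
The final set ∅ contains no accepting state.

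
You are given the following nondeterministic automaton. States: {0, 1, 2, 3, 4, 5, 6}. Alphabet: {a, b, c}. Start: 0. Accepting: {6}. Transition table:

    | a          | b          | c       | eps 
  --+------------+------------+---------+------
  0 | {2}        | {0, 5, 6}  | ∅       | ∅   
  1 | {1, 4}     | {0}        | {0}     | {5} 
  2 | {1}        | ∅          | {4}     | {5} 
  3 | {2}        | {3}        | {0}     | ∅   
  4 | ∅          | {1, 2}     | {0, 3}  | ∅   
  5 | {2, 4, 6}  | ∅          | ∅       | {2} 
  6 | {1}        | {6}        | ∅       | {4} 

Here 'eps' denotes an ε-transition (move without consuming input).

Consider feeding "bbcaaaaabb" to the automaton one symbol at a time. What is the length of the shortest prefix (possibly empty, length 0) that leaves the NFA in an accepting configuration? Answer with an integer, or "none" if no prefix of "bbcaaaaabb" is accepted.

1

Start in {0}.
Read 'b': {0} → {0, 2, 4, 5, 6}.
None of the earlier sets intersect F, but {0, 2, 4, 5, 6} does.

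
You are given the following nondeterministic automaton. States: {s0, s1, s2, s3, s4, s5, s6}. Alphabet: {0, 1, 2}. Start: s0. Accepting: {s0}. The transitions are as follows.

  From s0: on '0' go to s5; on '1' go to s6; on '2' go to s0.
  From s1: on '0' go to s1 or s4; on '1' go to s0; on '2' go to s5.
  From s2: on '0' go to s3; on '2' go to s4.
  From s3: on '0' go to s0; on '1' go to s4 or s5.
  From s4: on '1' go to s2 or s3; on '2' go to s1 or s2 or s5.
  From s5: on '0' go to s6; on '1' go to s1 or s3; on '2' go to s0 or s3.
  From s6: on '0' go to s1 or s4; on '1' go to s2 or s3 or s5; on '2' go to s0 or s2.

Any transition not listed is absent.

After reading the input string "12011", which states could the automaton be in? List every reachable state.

{s0, s1, s2, s3, s4, s5}

Start in {s0}.
Read '1': s0→{s6}; now {s6}.
Read '2': s6→{s0, s2}; now {s0, s2}.
Read '0': s0→{s5}, s2→{s3}; now {s3, s5}.
Read '1': s3→{s4, s5}, s5→{s1, s3}; now {s1, s3, s4, s5}.
Read '1': s1→{s0}, s3→{s4, s5}, s4→{s2, s3}, s5→{s1, s3}; now {s0, s1, s2, s3, s4, s5}.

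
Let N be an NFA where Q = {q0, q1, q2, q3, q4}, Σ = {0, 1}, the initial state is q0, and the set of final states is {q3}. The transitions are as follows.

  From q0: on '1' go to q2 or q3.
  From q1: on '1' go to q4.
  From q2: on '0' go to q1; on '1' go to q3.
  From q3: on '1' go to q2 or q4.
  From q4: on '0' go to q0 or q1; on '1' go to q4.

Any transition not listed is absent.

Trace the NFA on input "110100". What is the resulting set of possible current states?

Start in {q0}.
Read '1': {q0} → {q2, q3}.
Read '1': {q2, q3} → {q2, q3, q4}.
Read '0': {q2, q3, q4} → {q0, q1}.
Read '1': {q0, q1} → {q2, q3, q4}.
Read '0': {q2, q3, q4} → {q0, q1}.
Read '0': {q0, q1} → ∅.

∅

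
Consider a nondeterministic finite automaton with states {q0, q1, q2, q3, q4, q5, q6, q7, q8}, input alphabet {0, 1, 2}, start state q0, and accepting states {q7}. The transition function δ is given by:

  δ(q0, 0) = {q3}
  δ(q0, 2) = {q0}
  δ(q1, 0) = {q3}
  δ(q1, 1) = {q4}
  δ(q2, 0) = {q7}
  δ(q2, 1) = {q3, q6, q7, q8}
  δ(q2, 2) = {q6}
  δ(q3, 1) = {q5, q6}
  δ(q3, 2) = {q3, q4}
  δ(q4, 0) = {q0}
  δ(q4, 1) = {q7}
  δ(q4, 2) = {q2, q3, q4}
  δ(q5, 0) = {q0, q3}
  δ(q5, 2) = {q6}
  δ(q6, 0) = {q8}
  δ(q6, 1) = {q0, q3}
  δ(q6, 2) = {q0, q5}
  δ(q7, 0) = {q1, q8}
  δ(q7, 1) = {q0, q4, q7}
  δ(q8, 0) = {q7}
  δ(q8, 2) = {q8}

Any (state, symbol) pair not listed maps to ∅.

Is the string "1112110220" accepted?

No

Start in {q0}.
Read '1': {q0} → ∅.
The set is empty and remains empty for the remaining 9 symbols.
The final set ∅ contains no accepting state.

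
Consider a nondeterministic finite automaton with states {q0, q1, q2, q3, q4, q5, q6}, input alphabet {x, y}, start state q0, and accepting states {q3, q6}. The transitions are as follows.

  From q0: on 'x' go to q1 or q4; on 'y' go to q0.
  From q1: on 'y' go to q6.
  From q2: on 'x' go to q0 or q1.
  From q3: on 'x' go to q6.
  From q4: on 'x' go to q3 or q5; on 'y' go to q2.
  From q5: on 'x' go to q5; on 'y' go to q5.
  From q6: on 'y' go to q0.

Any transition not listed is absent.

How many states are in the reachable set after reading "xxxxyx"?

1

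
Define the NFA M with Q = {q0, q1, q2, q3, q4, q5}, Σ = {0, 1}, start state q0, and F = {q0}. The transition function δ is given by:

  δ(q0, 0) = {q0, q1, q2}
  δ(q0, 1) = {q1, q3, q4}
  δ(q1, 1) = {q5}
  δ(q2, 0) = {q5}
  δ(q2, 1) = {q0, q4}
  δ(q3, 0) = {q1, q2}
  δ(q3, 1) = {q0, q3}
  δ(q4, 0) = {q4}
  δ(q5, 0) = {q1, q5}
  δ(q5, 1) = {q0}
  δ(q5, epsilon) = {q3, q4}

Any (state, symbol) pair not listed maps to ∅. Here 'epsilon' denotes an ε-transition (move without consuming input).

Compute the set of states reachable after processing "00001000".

{q0, q1, q2, q3, q4, q5}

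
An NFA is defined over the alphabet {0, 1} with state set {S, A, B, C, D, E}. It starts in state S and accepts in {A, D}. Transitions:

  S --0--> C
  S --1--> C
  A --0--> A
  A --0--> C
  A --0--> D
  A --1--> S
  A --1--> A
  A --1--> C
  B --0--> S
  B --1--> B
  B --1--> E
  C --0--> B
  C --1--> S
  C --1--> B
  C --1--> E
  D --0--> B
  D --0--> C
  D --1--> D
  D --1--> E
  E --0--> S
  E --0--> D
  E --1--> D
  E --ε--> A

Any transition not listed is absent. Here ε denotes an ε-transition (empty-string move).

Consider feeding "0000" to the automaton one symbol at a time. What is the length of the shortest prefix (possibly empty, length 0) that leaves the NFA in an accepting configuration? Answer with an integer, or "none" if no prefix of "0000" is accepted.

Start in {S}.
Read '0': {S} → {C}.
Read '0': {C} → {B}.
Read '0': {B} → {S}.
Read '0': {S} → {C}.
No reachable set along the way intersects F.

none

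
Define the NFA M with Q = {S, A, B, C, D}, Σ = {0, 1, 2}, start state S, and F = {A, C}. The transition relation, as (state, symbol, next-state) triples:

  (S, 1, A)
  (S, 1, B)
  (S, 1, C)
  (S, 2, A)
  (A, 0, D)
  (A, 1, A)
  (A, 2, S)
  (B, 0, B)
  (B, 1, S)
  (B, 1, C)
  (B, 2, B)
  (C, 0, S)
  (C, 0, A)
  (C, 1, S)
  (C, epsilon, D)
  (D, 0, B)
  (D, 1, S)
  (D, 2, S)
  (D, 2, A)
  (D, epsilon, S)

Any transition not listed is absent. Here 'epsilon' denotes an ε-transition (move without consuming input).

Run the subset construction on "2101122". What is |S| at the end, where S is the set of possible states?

Start in {S}.
Read '2': {S} → {A}.
Read '1': {A} → {A}.
Read '0': {A} → {S, D}.
Read '1': {S, D} → {S, A, B, C, D}.
Read '1': {S, A, B, C, D} → {S, A, B, C, D}.
Read '2': {S, A, B, C, D} → {S, A, B}.
Read '2': {S, A, B} → {S, A, B}.
That set has 3 states.

3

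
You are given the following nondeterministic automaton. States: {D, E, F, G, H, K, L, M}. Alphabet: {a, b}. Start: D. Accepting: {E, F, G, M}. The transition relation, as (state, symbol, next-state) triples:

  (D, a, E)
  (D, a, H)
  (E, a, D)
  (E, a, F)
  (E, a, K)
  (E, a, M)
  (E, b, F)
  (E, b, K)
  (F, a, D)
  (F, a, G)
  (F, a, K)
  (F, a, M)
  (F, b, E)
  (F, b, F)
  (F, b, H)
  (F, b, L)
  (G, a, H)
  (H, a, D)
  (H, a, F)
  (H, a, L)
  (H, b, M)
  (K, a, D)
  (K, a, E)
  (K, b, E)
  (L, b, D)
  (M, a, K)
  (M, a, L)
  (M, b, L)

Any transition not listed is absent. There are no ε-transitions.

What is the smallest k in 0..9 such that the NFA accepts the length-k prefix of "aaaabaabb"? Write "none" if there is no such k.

1

Start in {D}.
Read 'a': {D} → {E, H}.
None of the earlier sets intersect F, but {E, H} does.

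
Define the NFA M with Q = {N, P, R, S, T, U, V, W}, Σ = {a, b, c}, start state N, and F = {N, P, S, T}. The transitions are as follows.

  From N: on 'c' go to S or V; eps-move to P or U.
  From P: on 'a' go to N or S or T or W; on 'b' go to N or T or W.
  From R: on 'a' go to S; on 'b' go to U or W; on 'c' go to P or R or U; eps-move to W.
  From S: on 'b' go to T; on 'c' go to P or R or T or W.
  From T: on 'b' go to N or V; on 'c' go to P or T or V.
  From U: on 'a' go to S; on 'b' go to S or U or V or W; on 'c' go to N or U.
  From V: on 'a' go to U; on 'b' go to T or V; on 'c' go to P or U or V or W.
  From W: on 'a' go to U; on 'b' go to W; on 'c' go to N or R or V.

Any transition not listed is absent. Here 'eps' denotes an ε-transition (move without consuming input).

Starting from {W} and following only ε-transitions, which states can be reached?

Begin with {W}.
No ε-moves leave this set, so the closure equals the set itself.

{W}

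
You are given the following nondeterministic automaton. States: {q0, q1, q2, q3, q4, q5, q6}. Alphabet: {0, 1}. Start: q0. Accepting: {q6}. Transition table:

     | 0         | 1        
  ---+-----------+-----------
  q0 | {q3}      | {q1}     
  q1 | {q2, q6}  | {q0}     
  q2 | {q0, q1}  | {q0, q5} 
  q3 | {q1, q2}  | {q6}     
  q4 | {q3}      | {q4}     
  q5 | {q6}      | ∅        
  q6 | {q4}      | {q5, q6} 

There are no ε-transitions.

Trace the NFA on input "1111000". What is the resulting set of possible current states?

{q0, q1, q2, q6}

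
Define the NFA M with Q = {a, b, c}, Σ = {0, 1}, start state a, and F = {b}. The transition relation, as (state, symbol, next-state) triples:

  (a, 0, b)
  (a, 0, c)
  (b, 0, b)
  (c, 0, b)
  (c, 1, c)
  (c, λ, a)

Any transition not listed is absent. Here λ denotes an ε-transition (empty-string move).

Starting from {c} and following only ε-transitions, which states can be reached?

Begin with {c}.
ε-move c → a; add a.

{a, c}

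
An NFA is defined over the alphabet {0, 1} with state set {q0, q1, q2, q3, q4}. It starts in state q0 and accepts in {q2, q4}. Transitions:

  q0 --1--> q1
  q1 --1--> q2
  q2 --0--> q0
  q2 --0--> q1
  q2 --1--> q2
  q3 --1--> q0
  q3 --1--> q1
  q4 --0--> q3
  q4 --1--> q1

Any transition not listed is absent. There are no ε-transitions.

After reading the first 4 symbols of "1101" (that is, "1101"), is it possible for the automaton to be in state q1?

Yes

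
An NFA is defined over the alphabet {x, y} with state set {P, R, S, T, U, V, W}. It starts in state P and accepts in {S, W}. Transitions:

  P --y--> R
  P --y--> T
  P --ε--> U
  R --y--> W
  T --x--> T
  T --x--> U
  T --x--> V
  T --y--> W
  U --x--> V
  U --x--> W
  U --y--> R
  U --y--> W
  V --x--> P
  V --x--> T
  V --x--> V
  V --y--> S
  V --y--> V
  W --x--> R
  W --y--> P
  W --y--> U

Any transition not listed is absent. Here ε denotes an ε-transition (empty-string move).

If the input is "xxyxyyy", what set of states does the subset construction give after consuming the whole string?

{P, R, S, T, U, V, W}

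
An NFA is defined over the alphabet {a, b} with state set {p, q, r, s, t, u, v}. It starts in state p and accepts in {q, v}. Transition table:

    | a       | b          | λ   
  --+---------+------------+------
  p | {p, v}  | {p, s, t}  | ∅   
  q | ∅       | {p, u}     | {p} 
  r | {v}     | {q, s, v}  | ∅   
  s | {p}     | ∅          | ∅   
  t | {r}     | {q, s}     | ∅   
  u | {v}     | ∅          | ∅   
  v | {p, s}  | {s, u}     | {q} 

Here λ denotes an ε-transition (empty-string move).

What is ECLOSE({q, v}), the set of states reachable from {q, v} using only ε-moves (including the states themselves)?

{p, q, v}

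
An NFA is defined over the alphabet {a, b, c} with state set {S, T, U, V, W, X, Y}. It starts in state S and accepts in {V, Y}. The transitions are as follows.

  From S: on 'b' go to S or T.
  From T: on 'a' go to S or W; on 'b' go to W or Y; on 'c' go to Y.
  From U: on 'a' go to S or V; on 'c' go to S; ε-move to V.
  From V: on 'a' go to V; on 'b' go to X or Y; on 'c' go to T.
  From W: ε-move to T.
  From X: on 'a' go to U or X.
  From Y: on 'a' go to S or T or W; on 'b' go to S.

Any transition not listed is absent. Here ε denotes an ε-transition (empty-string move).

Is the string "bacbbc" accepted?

Start in {S}.
Read 'b': {S} → {S, T}.
Read 'a': {S, T} → {S, T, W}.
Read 'c': {S, T, W} → {Y}.
Read 'b': {Y} → {S}.
Read 'b': {S} → {S, T}.
Read 'c': {S, T} → {Y}.
The final set {Y} contains the accepting state Y.

Yes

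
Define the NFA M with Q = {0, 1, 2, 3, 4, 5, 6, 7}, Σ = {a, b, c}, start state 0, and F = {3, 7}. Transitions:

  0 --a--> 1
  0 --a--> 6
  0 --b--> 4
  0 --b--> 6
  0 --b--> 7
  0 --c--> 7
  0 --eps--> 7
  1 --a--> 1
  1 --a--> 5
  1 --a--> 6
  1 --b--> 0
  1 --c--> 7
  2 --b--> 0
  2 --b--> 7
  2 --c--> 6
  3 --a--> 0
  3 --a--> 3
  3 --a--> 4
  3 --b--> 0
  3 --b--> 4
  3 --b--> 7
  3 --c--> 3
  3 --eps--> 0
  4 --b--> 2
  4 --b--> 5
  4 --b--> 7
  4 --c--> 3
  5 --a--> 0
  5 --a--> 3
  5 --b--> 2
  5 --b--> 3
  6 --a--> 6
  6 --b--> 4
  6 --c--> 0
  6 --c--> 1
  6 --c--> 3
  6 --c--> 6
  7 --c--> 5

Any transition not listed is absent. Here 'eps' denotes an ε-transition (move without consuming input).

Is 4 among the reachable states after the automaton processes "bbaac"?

No

Start: ε-closure({0}) = {0, 7}.
Read 'b': 0→{4, 6, 7}, 7→∅; now {4, 6, 7}.
Read 'b': 4→{2, 5, 7}, 6→{4}, 7→∅; now {2, 4, 5, 7}.
Read 'a': 2→∅, 4→∅, 5→{0, 3}, 7→∅; union {0, 3}; ε-closure = {0, 3, 7}.
Read 'a': 0→{1, 6}, 3→{0, 3, 4}, 7→∅; union {0, 1, 3, 4, 6}; ε-closure = {0, 1, 3, 4, 6, 7}.
Read 'c': 0→{7}, 1→{7}, 3→{3}, 4→{3}, 6→{0, 1, 3, 6}, 7→{5}; now {0, 1, 3, 5, 6, 7}.
State 4 is not in {0, 1, 3, 5, 6, 7}.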